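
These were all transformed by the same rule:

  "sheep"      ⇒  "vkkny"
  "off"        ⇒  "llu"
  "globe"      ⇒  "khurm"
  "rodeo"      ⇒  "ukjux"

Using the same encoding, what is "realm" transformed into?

The output letters match the input read backwards, each shifted +6: sheep reversed is peehs. Read the word backwards and shift each letter +6.
Applying it to realm: reverse → mlaer; then shift: m+6=s, l+6=r, a+6=g, e+6=k, r+6=x.

srgkx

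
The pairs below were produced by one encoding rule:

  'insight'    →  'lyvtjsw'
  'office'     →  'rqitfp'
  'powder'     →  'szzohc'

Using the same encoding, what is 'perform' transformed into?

A repeating key of period 2 is used — shifts +3, +11 over and over.
Applying it to perform: p+3=s, e+11=p, r+3=u, f+11=q, o+3=r, r+11=c, m+3=p.

spuqrcp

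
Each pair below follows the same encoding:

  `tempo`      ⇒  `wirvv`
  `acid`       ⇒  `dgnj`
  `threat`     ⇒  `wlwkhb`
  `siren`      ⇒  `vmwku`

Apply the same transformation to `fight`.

imlna

In tempo: t→w is +3, e→i is +4, m→r is +5, p→v is +6 — the shift increases by 1 each position. Each letter shifts forward by (position + 3), i.e. 3, 4, 5, … — the shift grows by one for each successive letter.
For fight: f+3=i, i+4=m, g+5=l, h+6=n, t+7=a.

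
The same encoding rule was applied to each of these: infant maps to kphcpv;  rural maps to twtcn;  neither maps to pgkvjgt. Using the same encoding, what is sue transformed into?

It's a constant shift of +2 (ROT2).
For sue: s+2=u, u+2=w, e+2=g.

uwg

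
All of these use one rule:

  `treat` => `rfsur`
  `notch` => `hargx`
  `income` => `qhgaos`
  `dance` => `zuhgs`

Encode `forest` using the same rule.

This is an affine cipher: with a=0,…,z=25, each position x becomes (19x+20) mod 26.
Applying it to forest: f(5)→19·5+20≡11=l; o(14)→19·14+20≡0=a; r(17)→19·17+20≡5=f; e(4)→19·4+20≡18=s; s(18)→19·18+20≡24=y; t(19)→19·19+20≡17=r (all mod 26).

lafsyr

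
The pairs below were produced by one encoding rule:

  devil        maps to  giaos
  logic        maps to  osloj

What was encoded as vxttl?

stone

Each letter shifts forward by (position + 3), i.e. 3, 4, 5, … — the shift grows by one for each successive letter.
Reversing it on vxttl: v−3=s, x−4=t, t−5=o, t−6=n, l−7=e.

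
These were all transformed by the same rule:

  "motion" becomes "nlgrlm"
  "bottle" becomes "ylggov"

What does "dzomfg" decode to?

Each pair mirrors across the alphabet (m↔n, o↔l, t↔g): positions sum to 25. Each letter is replaced by its mirror in the alphabet: a↔z, b↔y, c↔x, and so on (the Atbash cipher).
Undoing it on dzomfg: d↔w, z↔a, o↔l, m↔n, f↔u, g↔t.

walnut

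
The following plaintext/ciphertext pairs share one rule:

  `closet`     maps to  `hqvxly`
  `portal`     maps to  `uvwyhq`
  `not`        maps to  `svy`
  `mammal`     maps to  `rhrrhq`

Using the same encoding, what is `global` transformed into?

lqvghq

The shift depends on letter class: consonant c→h is +5, but vowel o→v is +7. Two shifts are in play — +7 for a/e/i/o/u, +5 for every other letter.
For global: g(cons)+5=l, l(cons)+5=q, o(vowel)+7=v, b(cons)+5=g, a(vowel)+7=h, l(cons)+5=q.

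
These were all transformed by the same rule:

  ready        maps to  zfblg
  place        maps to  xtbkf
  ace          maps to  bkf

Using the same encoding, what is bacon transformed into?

Vowels shift forward by 1 and consonants shift forward by 8.
Applying it to bacon: b(cons)+8=j, a(vowel)+1=b, c(cons)+8=k, o(vowel)+1=p, n(cons)+8=v.

jbkpv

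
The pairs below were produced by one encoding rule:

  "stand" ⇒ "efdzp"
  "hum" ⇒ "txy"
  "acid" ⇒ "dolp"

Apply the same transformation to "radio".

ddplr

The shift depends on letter class: consonant s→e is +12, but vowel a→d is +3. Vowels shift forward by 3 and consonants shift forward by 12.
Applying it to radio: r(cons)+12=d, a(vowel)+3=d, d(cons)+12=p, i(vowel)+3=l, o(vowel)+3=r.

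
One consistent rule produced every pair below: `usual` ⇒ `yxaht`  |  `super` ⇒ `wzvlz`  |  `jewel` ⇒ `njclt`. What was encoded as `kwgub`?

In usual: u→y is +4, s→x is +5, u→a is +6, a→h is +7 — the shift increases by 1 each position. Each letter shifts forward by (position + 4), i.e. 4, 5, 6, … — the shift grows by one for each successive letter.
Decoding kwgub: k−4=g, w−5=r, g−6=a, u−7=n, b−8=t.

grant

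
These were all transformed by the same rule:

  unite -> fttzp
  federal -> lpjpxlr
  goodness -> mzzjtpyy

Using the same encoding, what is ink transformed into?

Two shifts are in play — +11 for a/e/i/o/u, +6 for every other letter.
Applying it to ink: i(vowel)+11=t, n(cons)+6=t, k(cons)+6=q.

ttq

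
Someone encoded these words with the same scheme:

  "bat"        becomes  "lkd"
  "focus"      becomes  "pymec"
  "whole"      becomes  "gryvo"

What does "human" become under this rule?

This is a Caesar cipher with shift 10.
For human: h+10=r, u+10=e, m+10=w, a+10=k, n+10=x.

rewkx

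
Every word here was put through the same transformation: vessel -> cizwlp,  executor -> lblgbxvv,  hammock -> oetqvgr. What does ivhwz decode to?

Shifts by position in vessel: pos 0: v→c (+7), pos 1: e→i (+4), pos 2: s→z (+7), pos 3: s→w (+4) — repeating every 2. It's a Vigenère-style cipher with numeric key [7,4]: position i shifts by key[i mod 2].
Reversing it on ivhwz: i−7=b, v−4=r, h−7=a, w−4=s, z−7=s.

brass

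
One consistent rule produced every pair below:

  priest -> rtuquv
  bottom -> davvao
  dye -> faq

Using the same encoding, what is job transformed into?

The shift depends on letter class: consonant p→r is +2, but vowel i→u is +12. The rule splits by letter class: vowels +12, consonants +2.
For job: j(cons)+2=l, o(vowel)+12=a, b(cons)+2=d.

lad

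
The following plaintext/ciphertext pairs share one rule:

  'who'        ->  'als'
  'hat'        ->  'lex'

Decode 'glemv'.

chair

Compare letters: w→a is +4, h→l is +4, o→s is +4 — a constant shift. This is a Caesar cipher with shift 4.
Reversing it on glemv: g−4=c, l−4=h, e−4=a, m−4=i, v−4=r.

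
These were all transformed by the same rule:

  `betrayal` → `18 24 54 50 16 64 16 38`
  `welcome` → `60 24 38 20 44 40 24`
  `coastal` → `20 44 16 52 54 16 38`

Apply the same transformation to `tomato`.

b(#2)→18 and e(#5)→24: differences scale by 2, so n = 2·pos + 14. Each letter becomes 2×(its alphabet position, a=1..z=26) + 14.
Applying it to tomato: t=20→54, o=15→44, m=13→40, a=1→16, t=20→54, o=15→44.

54 44 40 16 54 44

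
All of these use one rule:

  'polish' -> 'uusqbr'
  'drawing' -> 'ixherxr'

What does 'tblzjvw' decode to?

overall

In polish: p→u is +5, o→u is +6, l→s is +7, i→q is +8 — the shift increases by 1 each position. The shift increases by 1 at each position, starting from +5: 5, 6, 7, ….
Undoing it on tblzjvw: t−5=o, b−6=v, l−7=e, z−8=r, j−9=a, v−10=l, w−11=l.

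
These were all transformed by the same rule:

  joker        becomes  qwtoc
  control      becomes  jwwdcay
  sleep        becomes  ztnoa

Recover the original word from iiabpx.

barrel

In joker: j→q is +7, o→w is +8, k→t is +9, e→o is +10 — the shift increases by 1 each position. Each letter shifts forward by (position + 7), i.e. 7, 8, 9, … — the shift grows by one for each successive letter.
Undoing it on iiabpx: i−7=b, i−8=a, a−9=r, b−10=r, p−11=e, x−12=l.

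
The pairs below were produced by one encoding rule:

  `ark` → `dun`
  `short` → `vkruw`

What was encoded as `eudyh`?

Compare letters: a→d is +3, r→u is +3, k→n is +3 — a constant shift. Every letter moves 3 places later in the alphabet, wrapping around z→a.
Undoing it on eudyh: e−3=b, u−3=r, d−3=a, y−3=v, h−3=e.

brave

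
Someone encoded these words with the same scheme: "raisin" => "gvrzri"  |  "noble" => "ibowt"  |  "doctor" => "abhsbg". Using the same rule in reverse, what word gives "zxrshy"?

switch

r(17)→g(6) and a(0)→v(21) fit y≡19x+21 (mod 26); the inverse of 19 mod 26 is 11. Treating letters as 0–25, the rule is x ↦ 19x + 21 (mod 26).
Undoing it on zxrshy: z(25)→11·(25−21)≡18=s; x(23)→11·(23−21)≡22=w; r(17)→11·(17−21)≡8=i; s(18)→11·(18−21)≡19=t; h(7)→11·(7−21)≡2=c; y(24)→11·(24−21)≡7=h (all mod 26).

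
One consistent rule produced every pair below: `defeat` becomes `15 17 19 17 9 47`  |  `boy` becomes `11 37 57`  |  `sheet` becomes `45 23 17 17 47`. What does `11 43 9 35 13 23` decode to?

d(#4)→15 and e(#5)→17: differences scale by 2, so n = 2·pos + 7. The formula is n = 2×(alphabet index, a=1) + 7.
Undoing it on 11 43 9 35 13 23: 11→(11−7)÷2=2=b, 43→(43−7)÷2=18=r, 9→(9−7)÷2=1=a, 35→(35−7)÷2=14=n, 13→(13−7)÷2=3=c, 23→(23−7)÷2=8=h.

branch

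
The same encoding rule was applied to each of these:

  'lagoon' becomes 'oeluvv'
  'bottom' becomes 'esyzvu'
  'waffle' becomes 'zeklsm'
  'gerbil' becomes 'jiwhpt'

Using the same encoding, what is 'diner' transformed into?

gmsky

In lagoon: l→o is +3, a→e is +4, g→l is +5, o→u is +6 — the shift increases by 1 each position. Letter i (0-indexed) is shifted by i+3, so successive shifts are 3, 4, 5, ….
On diner: d+3=g, i+4=m, n+5=s, e+6=k, r+7=y.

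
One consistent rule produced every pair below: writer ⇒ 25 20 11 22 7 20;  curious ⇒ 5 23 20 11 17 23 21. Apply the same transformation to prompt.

18 20 17 15 18 22

w is letter #23 and maps to 25: an offset of 2. Each letter is replaced by its alphabet position (a=1..z=26) + 2.
For prompt: p=16→18, r=18→20, o=15→17, m=13→15, p=16→18, t=20→22.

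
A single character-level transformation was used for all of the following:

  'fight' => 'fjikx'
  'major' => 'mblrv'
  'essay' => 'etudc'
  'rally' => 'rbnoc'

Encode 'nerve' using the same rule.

nftyi

Each letter shifts forward by its position index (0, 1, 2, …) — the shift grows by one for each successive letter.
For nerve: n+0=n, e+1=f, r+2=t, v+3=y, e+4=i.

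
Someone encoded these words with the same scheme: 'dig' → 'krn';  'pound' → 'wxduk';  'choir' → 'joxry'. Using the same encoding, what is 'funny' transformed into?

The shift depends on letter class: consonant d→k is +7, but vowel i→r is +9. Vowels shift forward by 9 and consonants shift forward by 7.
For funny: f(cons)+7=m, u(vowel)+9=d, n(cons)+7=u, n(cons)+7=u, y(cons)+7=f.

mduuf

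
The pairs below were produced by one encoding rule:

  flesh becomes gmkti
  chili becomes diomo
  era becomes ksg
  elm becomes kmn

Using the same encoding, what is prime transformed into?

The shift depends on letter class: consonant f→g is +1, but vowel e→k is +6. Two shifts are in play — +6 for a/e/i/o/u, +1 for every other letter.
Applying it to prime: p(cons)+1=q, r(cons)+1=s, i(vowel)+6=o, m(cons)+1=n, e(vowel)+6=k.

qsonk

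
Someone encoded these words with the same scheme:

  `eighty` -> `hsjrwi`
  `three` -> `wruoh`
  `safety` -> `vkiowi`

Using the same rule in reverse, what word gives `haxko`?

Shifts by position in eighty: pos 0: e→h (+3), pos 1: i→s (+10), pos 2: g→j (+3), pos 3: h→r (+10) — repeating every 2. It's a Vigenère-style cipher with numeric key [3,10]: position i shifts by key[i mod 2].
Undoing it on haxko: h−3=e, a−10=q, x−3=u, k−10=a, o−3=l.

equal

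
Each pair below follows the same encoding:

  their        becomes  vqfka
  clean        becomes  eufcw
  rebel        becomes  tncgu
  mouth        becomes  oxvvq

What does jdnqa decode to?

Shifts by position in their: pos 0: t→v (+2), pos 1: h→q (+9), pos 2: e→f (+1), pos 3: i→k (+2), pos 4: r→a (+9) — repeating every 3. The shifts repeat in a cycle of length 3: positions 0,1,… shift by +2, +9, +1, then the pattern repeats.
Decoding jdnqa: j−2=h, d−9=u, n−1=m, q−2=o, a−9=r.

humor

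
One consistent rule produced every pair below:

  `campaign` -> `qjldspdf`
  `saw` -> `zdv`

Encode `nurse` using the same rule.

hvuxq

The word is reversed, then every letter is shifted forward by 3.
On nurse: reverse → esrun; then shift: e+3=h, s+3=v, r+3=u, u+3=x, n+3=q.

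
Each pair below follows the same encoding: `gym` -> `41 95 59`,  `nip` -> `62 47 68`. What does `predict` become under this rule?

g(#7)→41 and y(#25)→95: differences scale by 3, so n = 3·pos + 20. The formula is n = 3×(alphabet index, a=1) + 20.
For predict: p=16→68, r=18→74, e=5→35, d=4→32, i=9→47, c=3→29, t=20→80.

68 74 35 32 47 29 80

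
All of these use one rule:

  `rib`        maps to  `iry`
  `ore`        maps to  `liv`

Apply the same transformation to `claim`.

Each letter is replaced by its mirror in the alphabet: a↔z, b↔y, c↔x, and so on (the Atbash cipher).
For claim: c↔x, l↔o, a↔z, i↔r, m↔n.

xozrn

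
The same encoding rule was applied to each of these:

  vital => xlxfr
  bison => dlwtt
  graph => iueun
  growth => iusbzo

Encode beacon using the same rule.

dhehuu

The shift increases by 1 at each position, starting from +2: 2, 3, 4, ….
On beacon: b+2=d, e+3=h, a+4=e, c+5=h, o+6=u, n+7=u.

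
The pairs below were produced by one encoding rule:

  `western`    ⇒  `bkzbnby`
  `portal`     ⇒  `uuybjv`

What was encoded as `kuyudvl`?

Each letter shifts forward by (position + 5), i.e. 5, 6, 7, … — the shift grows by one for each successive letter.
Reversing it on kuyudvl: k−5=f, u−6=o, y−7=r, u−8=m, d−9=u, v−10=l, l−11=a.

formula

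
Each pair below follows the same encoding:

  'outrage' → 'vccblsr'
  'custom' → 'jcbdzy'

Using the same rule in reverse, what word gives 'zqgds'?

sixth

In outrage: o→v is +7, u→c is +8, t→c is +9, r→b is +10 — the shift increases by 1 each position. The shift increases by 1 at each position, starting from +7: 7, 8, 9, ….
Decoding zqgds: z−7=s, q−8=i, g−9=x, d−10=t, s−11=h.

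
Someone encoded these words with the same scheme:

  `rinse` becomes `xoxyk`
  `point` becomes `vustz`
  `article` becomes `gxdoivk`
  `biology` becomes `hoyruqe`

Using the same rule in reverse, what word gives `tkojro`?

needle

Shifts by position in rinse: pos 0: r→x (+6), pos 1: i→o (+6), pos 2: n→x (+10), pos 3: s→y (+6), pos 4: e→k (+6) — repeating every 3. A repeating key of period 3 is used — shifts +6, +6, +10 over and over.
Undoing it on tkojro: t−6=n, k−6=e, o−10=e, j−6=d, r−6=l, o−10=e.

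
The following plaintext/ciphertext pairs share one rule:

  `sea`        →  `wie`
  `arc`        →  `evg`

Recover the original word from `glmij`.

chief

Each letter is shifted forward by 4 in the alphabet (a Caesar shift of +4).
Undoing it on glmij: g−4=c, l−4=h, m−4=i, i−4=e, j−4=f.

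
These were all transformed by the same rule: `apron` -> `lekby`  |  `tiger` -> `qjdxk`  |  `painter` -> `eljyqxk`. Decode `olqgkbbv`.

bathroom

Each letter's alphabet position (a=0..z=25) is mapped through 3·x+11 mod 26 — an affine cipher.
Undoing it on olqgkbbv: o(14)→9·(14−11)≡1=b; l(11)→9·(11−11)≡0=a; q(16)→9·(16−11)≡19=t; g(6)→9·(6−11)≡7=h; k(10)→9·(10−11)≡17=r; b(1)→9·(1−11)≡14=o; b(1)→9·(1−11)≡14=o; v(21)→9·(21−11)≡12=m (all mod 26).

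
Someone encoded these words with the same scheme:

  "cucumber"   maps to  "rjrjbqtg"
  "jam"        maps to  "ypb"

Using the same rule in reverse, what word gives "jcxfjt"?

Compare letters: c→r is +15, u→j is +15, c→r is +15 — a constant shift. It's a constant shift of +15 (ROT15).
Reversing it on jcxfjt: j−15=u, c−15=n, x−15=i, f−15=q, j−15=u, t−15=e.

unique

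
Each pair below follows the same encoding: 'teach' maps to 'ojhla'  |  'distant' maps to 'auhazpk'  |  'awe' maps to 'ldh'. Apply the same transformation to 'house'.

The output letters match the input read backwards, each shifted +7: teach reversed is hcaet. Two steps: reverse the string, then apply a Caesar shift of +7.
Applying it to house: reverse → esuoh; then shift: e+7=l, s+7=z, u+7=b, o+7=v, h+7=o.

lzbvo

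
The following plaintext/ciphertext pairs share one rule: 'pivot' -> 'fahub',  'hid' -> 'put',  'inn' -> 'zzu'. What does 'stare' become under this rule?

The output letters match the input read backwards, each shifted +12: pivot reversed is tovip. Two steps: reverse the string, then apply a Caesar shift of +12.
For stare: reverse → erats; then shift: e+12=q, r+12=d, a+12=m, t+12=f, s+12=e.

qdmfe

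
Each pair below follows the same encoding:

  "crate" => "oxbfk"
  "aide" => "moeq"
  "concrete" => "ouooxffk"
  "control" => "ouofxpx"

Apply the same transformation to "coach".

oubon

Shifts by position in crate: pos 0: c→o (+12), pos 1: r→x (+6), pos 2: a→b (+1), pos 3: t→f (+12), pos 4: e→k (+6) — repeating every 3. A repeating key of period 3 is used — shifts +12, +6, +1 over and over.
For coach: c+12=o, o+6=u, a+1=b, c+12=o, h+6=n.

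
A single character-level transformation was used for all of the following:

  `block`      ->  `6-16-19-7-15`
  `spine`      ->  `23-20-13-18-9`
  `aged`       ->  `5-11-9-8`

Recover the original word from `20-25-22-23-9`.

b is letter #2 and maps to 6: an offset of 4. Letters become their 1-based position plus 4 (so a→5, b→6, …).
Reversing it on 20-25-22-23-9: 20→(20−4)÷1=16=p, 25→(25−4)÷1=21=u, 22→(22−4)÷1=18=r, 23→(23−4)÷1=19=s, 9→(9−4)÷1=5=e.

purse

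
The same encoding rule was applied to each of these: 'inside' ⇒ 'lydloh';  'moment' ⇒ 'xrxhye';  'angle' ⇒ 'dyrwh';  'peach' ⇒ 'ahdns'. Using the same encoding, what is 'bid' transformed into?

The shift depends on letter class: consonant n→y is +11, but vowel i→l is +3. Vowels shift forward by 3 and consonants shift forward by 11.
On bid: b(cons)+11=m, i(vowel)+3=l, d(cons)+11=o.

mlo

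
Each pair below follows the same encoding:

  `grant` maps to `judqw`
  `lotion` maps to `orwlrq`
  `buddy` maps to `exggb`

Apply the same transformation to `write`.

Compare letters: g→j is +3, r→u is +3, a→d is +3 — a constant shift. It's a constant shift of +3 (ROT3).
On write: w+3=z, r+3=u, i+3=l, t+3=w, e+3=h.

zulwh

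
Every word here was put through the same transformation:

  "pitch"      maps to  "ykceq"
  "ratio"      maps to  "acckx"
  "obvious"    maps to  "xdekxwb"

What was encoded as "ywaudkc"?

Shifts by position in pitch: pos 0: p→y (+9), pos 1: i→k (+2), pos 2: t→c (+9), pos 3: c→e (+2) — repeating every 2. A repeating key of period 2 is used — shifts +9, +2 over and over.
Reversing it on ywaudkc: y−9=p, w−2=u, a−9=r, u−2=s, d−9=u, k−2=i, c−9=t.

pursuit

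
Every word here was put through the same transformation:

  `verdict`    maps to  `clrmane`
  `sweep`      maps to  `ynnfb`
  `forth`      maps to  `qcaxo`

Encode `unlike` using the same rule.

ntruwd

The word is reversed, then every letter is shifted forward by 9.
Applying it to unlike: reverse → ekilnu; then shift: e+9=n, k+9=t, i+9=r, l+9=u, n+9=w, u+9=d.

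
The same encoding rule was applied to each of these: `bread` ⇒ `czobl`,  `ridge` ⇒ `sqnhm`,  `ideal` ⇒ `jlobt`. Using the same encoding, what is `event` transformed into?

It's a Vigenère-style cipher with numeric key [1,8,10]: position i shifts by key[i mod 3].
Applying it to event: e+1=f, v+8=d, e+10=o, n+1=o, t+8=b.

fdoob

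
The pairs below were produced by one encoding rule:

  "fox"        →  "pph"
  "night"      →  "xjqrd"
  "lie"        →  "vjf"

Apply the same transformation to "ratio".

Two shifts are in play — +1 for a/e/i/o/u, +10 for every other letter.
For ratio: r(cons)+10=b, a(vowel)+1=b, t(cons)+10=d, i(vowel)+1=j, o(vowel)+1=p.

bbdjp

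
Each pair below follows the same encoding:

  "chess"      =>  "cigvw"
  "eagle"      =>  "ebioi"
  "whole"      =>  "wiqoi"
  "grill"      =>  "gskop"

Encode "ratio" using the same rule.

rbvls

In chess: c→c is +0, h→i is +1, e→g is +2, s→v is +3 — the shift increases by 1 each position. The shift increases by 1 at each position, starting from +0: 0, 1, 2, ….
On ratio: r+0=r, a+1=b, t+2=v, i+3=l, o+4=s.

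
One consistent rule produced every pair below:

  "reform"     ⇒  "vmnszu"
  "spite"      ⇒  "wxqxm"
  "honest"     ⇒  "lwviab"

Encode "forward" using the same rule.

jwzaizh

Shifts by position in reform: pos 0: r→v (+4), pos 1: e→m (+8), pos 2: f→n (+8), pos 3: o→s (+4), pos 4: r→z (+8), pos 5: m→u (+8) — repeating every 3. It's a Vigenère-style cipher with numeric key [4,8,8]: position i shifts by key[i mod 3].
Applying it to forward: f+4=j, o+8=w, r+8=z, w+4=a, a+8=i, r+8=z, d+4=h.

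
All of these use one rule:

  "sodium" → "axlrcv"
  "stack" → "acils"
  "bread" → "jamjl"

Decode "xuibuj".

plasma

Shifts by position in sodium: pos 0: s→a (+8), pos 1: o→x (+9), pos 2: d→l (+8), pos 3: i→r (+9) — repeating every 2. It's a Vigenère-style cipher with numeric key [8,9]: position i shifts by key[i mod 2].
Undoing it on xuibuj: x−8=p, u−9=l, i−8=a, b−9=s, u−8=m, j−9=a.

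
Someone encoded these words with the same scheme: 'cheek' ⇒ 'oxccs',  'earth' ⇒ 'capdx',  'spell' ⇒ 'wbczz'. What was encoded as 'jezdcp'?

filter

Treating letters as 0–25, the rule is x ↦ 7x + 0 (mod 26).
Undoing it on jezdcp: j(9)→15·(9−0)≡5=f; e(4)→15·(4−0)≡8=i; z(25)→15·(25−0)≡11=l; d(3)→15·(3−0)≡19=t; c(2)→15·(2−0)≡4=e; p(15)→15·(15−0)≡17=r (all mod 26).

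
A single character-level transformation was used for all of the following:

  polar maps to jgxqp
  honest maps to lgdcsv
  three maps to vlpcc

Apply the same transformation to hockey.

p(15)→j(9) and o(14)→g(6) fit y≡3x+16 (mod 26); the inverse of 3 mod 26 is 9. This is an affine cipher: with a=0,…,z=25, each position x becomes (3x+16) mod 26.
For hockey: h(7)→3·7+16≡11=l; o(14)→3·14+16≡6=g; c(2)→3·2+16≡22=w; k(10)→3·10+16≡20=u; e(4)→3·4+16≡2=c; y(24)→3·24+16≡10=k (all mod 26).

lgwuck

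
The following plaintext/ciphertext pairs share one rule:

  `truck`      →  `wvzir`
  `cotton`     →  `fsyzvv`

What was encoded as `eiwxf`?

In truck: t→w is +3, r→v is +4, u→z is +5, c→i is +6 — the shift increases by 1 each position. The shift increases by 1 at each position, starting from +3: 3, 4, 5, ….
Decoding eiwxf: e−3=b, i−4=e, w−5=r, x−6=r, f−7=y.

berry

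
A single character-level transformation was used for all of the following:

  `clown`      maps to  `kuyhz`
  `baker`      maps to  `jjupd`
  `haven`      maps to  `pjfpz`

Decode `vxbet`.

north

Letter i (0-indexed) is shifted by i+8, so successive shifts are 8, 9, 10, ….
Reversing it on vxbet: v−8=n, x−9=o, b−10=r, e−11=t, t−12=h.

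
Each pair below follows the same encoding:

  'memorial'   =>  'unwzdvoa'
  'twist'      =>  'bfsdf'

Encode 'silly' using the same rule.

In memorial: m→u is +8, e→n is +9, m→w is +10, o→z is +11 — the shift increases by 1 each position. Letter i (0-indexed) is shifted by i+8, so successive shifts are 8, 9, 10, ….
Applying it to silly: s+8=a, i+9=r, l+10=v, l+11=w, y+12=k.

arvwk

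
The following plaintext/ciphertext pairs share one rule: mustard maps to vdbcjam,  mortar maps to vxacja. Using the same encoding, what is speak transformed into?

Compare letters: m→v is +9, u→d is +9, s→b is +9 — a constant shift. Each letter is shifted forward by 9 in the alphabet (a Caesar shift of +9).
For speak: s+9=b, p+9=y, e+9=n, a+9=j, k+9=t.

bynjt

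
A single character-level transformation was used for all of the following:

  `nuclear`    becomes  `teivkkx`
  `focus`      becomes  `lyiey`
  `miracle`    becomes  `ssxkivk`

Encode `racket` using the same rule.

xkiukd

A repeating key of period 2 is used — shifts +6, +10 over and over.
Applying it to racket: r+6=x, a+10=k, c+6=i, k+10=u, e+6=k, t+10=d.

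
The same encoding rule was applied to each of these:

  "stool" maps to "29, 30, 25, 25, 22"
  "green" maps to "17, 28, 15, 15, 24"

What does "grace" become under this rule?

s is letter #19 and maps to 29: an offset of 10. The number is (letter's place in the alphabet, a=1) + 10.
On grace: g=7→17, r=18→28, a=1→11, c=3→13, e=5→15.

17, 28, 11, 13, 15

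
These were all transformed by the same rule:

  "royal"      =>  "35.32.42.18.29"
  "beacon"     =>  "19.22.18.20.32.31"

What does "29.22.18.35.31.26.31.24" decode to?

r is letter #18 and maps to 35: an offset of 17. Each letter is replaced by its alphabet position (a=1..z=26) + 17.
Undoing it on 29.22.18.35.31.26.31.24: 29→(29−17)÷1=12=l, 22→(22−17)÷1=5=e, 18→(18−17)÷1=1=a, 35→(35−17)÷1=18=r, 31→(31−17)÷1=14=n, 26→(26−17)÷1=9=i, 31→(31−17)÷1=14=n, 24→(24−17)÷1=7=g.

learning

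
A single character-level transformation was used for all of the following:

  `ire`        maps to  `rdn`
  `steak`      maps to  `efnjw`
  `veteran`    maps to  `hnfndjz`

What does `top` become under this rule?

fxb

The shift depends on letter class: consonant r→d is +12, but vowel i→r is +9. The rule splits by letter class: vowels +9, consonants +12.
For top: t(cons)+12=f, o(vowel)+9=x, p(cons)+12=b.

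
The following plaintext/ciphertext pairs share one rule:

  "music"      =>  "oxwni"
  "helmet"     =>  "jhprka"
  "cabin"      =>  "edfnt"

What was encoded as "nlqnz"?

limit

Each letter shifts forward by (position + 2), i.e. 2, 3, 4, … — the shift grows by one for each successive letter.
Decoding nlqnz: n−2=l, l−3=i, q−4=m, n−5=i, z−6=t.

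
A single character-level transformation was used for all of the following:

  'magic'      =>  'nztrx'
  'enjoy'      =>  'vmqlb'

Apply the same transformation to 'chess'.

xsvhh

Each letter is replaced by its mirror in the alphabet: a↔z, b↔y, c↔x, and so on (the Atbash cipher).
On chess: c↔x, h↔s, e↔v, s↔h, s↔h.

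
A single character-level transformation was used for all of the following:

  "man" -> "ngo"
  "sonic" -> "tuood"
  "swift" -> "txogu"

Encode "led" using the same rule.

Vowels shift forward by 6 and consonants shift forward by 1.
For led: l(cons)+1=m, e(vowel)+6=k, d(cons)+1=e.

mke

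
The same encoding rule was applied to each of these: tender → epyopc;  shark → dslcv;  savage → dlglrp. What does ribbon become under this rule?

ctmmzy

Each letter is shifted forward by 11 in the alphabet (a Caesar shift of +11).
On ribbon: r+11=c, i+11=t, b+11=m, b+11=m, o+11=z, n+11=y.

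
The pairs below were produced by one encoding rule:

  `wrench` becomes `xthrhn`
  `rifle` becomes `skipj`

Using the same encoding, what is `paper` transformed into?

qcsiw

In wrench: w→x is +1, r→t is +2, e→h is +3, n→r is +4 — the shift increases by 1 each position. Letter i (0-indexed) is shifted by i+1, so successive shifts are 1, 2, 3, ….
For paper: p+1=q, a+2=c, p+3=s, e+4=i, r+5=w.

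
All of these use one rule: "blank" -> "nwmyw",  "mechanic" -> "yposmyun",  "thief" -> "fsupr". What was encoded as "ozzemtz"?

Shifts by position in blank: pos 0: b→n (+12), pos 1: l→w (+11), pos 2: a→m (+12), pos 3: n→y (+11) — repeating every 2. It's a Vigenère-style cipher with numeric key [12,11]: position i shifts by key[i mod 2].
Decoding ozzemtz: o−12=c, z−11=o, z−12=n, e−11=t, m−12=a, t−11=i, z−12=n.

contain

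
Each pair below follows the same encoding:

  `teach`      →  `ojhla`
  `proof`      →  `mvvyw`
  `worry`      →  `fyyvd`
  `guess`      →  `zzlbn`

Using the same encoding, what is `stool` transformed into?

Two steps: reverse the string, then apply a Caesar shift of +7.
For stool: reverse → loots; then shift: l+7=s, o+7=v, o+7=v, t+7=a, s+7=z.

svvaz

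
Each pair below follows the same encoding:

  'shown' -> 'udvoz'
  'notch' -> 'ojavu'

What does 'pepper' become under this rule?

The output letters match the input read backwards, each shifted +7: shown reversed is nwohs. Two steps: reverse the string, then apply a Caesar shift of +7.
Applying it to pepper: reverse → reppep; then shift: r+7=y, e+7=l, p+7=w, p+7=w, e+7=l, p+7=w.

ylwwlw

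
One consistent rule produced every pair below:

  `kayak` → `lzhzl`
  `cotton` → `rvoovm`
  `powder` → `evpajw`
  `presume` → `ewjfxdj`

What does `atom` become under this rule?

k(10)→l(11) and a(0)→z(25) fit y≡9x+25 (mod 26); the inverse of 9 mod 26 is 3. This is an affine cipher: with a=0,…,z=25, each position x becomes (9x+25) mod 26.
On atom: a(0)→9·0+25≡25=z; t(19)→9·19+25≡14=o; o(14)→9·14+25≡21=v; m(12)→9·12+25≡3=d (all mod 26).

zovd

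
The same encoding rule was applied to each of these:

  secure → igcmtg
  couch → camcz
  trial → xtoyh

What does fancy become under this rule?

s(18)→i(8) and e(4)→g(6) fit y≡15x+24 (mod 26); the inverse of 15 mod 26 is 7. This is an affine cipher: with a=0,…,z=25, each position x becomes (15x+24) mod 26.
For fancy: f(5)→15·5+24≡21=v; a(0)→15·0+24≡24=y; n(13)→15·13+24≡11=l; c(2)→15·2+24≡2=c; y(24)→15·24+24≡20=u (all mod 26).

vylcu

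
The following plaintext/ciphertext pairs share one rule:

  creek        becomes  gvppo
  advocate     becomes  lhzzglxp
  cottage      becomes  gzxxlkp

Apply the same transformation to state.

wxlxp

The shift depends on letter class: consonant c→g is +4, but vowel e→p is +11. Two shifts are in play — +11 for a/e/i/o/u, +4 for every other letter.
Applying it to state: s(cons)+4=w, t(cons)+4=x, a(vowel)+11=l, t(cons)+4=x, e(vowel)+11=p.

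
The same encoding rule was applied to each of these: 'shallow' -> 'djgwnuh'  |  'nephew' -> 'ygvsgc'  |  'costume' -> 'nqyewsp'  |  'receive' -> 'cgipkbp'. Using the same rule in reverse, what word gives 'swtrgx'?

hunger

It's a Vigenère-style cipher with numeric key [11,2,6]: position i shifts by key[i mod 3].
Decoding swtrgx: s−11=h, w−2=u, t−6=n, r−11=g, g−2=e, x−6=r.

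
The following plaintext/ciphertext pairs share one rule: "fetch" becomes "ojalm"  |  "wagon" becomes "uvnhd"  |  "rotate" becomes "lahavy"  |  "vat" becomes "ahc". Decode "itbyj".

Read the word backwards and shift each letter +7.
Undoing it on itbyj: shift back: i−7=b, t−7=m, b−7=u, y−7=r, j−7=c → bmurc; then reverse → crumb.

crumb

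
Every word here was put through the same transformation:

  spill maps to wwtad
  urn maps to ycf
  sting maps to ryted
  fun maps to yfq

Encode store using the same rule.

pczed

The output letters match the input read backwards, each shifted +11: spill reversed is llips. Read the word backwards and shift each letter +11.
Applying it to store: reverse → erots; then shift: e+11=p, r+11=c, o+11=z, t+11=e, s+11=d.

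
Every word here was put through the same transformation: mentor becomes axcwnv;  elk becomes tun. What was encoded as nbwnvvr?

Read the word backwards and shift each letter +9.
Undoing it on nbwnvvr: shift back: n−9=e, b−9=s, w−9=n, n−9=e, v−9=m, v−9=m, r−9=i → esnemmi; then reverse → immense.

immense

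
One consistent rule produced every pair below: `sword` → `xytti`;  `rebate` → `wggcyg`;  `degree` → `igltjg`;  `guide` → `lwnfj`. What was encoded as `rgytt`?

metro

The shifts repeat in a cycle of length 2: positions 0,1,… shift by +5, +2, then the pattern repeats.
Reversing it on rgytt: r−5=m, g−2=e, y−5=t, t−2=r, t−5=o.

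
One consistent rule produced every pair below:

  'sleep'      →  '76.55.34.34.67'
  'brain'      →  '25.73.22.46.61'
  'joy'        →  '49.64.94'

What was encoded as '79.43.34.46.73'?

their

s(#19)→76 and l(#12)→55: differences scale by 3, so n = 3·pos + 19. With a=1..z=26, the number is 3·pos + 19.
Undoing it on 79.43.34.46.73: 79→(79−19)÷3=20=t, 43→(43−19)÷3=8=h, 34→(34−19)÷3=5=e, 46→(46−19)÷3=9=i, 73→(73−19)÷3=18=r.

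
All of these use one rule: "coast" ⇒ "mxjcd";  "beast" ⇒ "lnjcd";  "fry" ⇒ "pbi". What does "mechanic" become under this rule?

The shift depends on letter class: consonant c→m is +10, but vowel o→x is +9. Two shifts are in play — +9 for a/e/i/o/u, +10 for every other letter.
For mechanic: m(cons)+10=w, e(vowel)+9=n, c(cons)+10=m, h(cons)+10=r, a(vowel)+9=j, n(cons)+10=x, i(vowel)+9=r, c(cons)+10=m.

wnmrjxrm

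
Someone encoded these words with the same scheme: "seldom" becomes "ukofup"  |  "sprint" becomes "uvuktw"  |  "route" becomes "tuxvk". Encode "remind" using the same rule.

tkpktg

Shifts by position in seldom: pos 0: s→u (+2), pos 1: e→k (+6), pos 2: l→o (+3), pos 3: d→f (+2), pos 4: o→u (+6), pos 5: m→p (+3) — repeating every 3. The shifts repeat in a cycle of length 3: positions 0,1,… shift by +2, +6, +3, then the pattern repeats.
Applying it to remind: r+2=t, e+6=k, m+3=p, i+2=k, n+6=t, d+3=g.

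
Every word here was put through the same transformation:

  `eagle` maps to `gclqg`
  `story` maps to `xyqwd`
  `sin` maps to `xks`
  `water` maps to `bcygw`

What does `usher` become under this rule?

Two shifts are in play — +2 for a/e/i/o/u, +5 for every other letter.
Applying it to usher: u(vowel)+2=w, s(cons)+5=x, h(cons)+5=m, e(vowel)+2=g, r(cons)+5=w.

wxmgw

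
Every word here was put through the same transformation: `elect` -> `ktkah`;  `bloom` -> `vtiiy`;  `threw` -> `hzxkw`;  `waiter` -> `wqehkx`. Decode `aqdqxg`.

Each letter's alphabet position (a=0..z=25) is mapped through 5·x+16 mod 26 — an affine cipher.
Decoding aqdqxg: a(0)→21·(0−16)≡2=c; q(16)→21·(16−16)≡0=a; d(3)→21·(3−16)≡13=n; q(16)→21·(16−16)≡0=a; x(23)→21·(23−16)≡17=r; g(6)→21·(6−16)≡24=y (all mod 26).

canary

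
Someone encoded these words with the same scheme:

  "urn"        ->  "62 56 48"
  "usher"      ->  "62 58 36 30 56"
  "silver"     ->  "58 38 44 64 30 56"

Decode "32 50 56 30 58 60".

With a=1..z=26, the number is 2·pos + 20.
Decoding 32 50 56 30 58 60: 32→(32−20)÷2=6=f, 50→(50−20)÷2=15=o, 56→(56−20)÷2=18=r, 30→(30−20)÷2=5=e, 58→(58−20)÷2=19=s, 60→(60−20)÷2=20=t.

forest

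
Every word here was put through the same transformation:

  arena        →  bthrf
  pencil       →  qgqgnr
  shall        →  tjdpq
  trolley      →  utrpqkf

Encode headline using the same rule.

igdhqoum

In arena: a→b is +1, r→t is +2, e→h is +3, n→r is +4 — the shift increases by 1 each position. The shift increases by 1 at each position, starting from +1: 1, 2, 3, ….
On headline: h+1=i, e+2=g, a+3=d, d+4=h, l+5=q, i+6=o, n+7=u, e+8=m.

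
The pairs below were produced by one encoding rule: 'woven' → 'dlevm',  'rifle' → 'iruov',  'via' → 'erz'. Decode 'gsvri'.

Each pair mirrors across the alphabet (w↔d, o↔l, v↔e): positions sum to 25. Each letter is replaced by its mirror in the alphabet: a↔z, b↔y, c↔x, and so on (the Atbash cipher).
Decoding gsvri: g↔t, s↔h, v↔e, r↔i, i↔r.

their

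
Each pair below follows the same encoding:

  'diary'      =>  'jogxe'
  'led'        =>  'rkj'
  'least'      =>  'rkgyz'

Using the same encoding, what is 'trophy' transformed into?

zxuvne

Compare letters: d→j is +6, i→o is +6, a→g is +6 — a constant shift. Every letter moves 6 places later in the alphabet, wrapping around z→a.
For trophy: t+6=z, r+6=x, o+6=u, p+6=v, h+6=n, y+6=e.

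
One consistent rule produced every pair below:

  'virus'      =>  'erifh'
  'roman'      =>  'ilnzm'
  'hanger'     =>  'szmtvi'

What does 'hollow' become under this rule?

sloold

Each pair mirrors across the alphabet (v↔e, i↔r, r↔i): positions sum to 25. Each letter is replaced by its mirror in the alphabet: a↔z, b↔y, c↔x, and so on (the Atbash cipher).
On hollow: h↔s, o↔l, l↔o, l↔o, o↔l, w↔d.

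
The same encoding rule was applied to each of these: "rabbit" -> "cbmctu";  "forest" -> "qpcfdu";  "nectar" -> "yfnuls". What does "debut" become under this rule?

Shifts by position in rabbit: pos 0: r→c (+11), pos 1: a→b (+1), pos 2: b→m (+11), pos 3: b→c (+1) — repeating every 2. The shifts repeat in a cycle of length 2: positions 0,1,… shift by +11, +1, then the pattern repeats.
Applying it to debut: d+11=o, e+1=f, b+11=m, u+1=v, t+11=e.

ofmve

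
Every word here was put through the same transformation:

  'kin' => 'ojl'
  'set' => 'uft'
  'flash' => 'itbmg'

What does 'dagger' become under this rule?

Two steps: reverse the string, then apply a Caesar shift of +1.
For dagger: reverse → reggad; then shift: r+1=s, e+1=f, g+1=h, g+1=h, a+1=b, d+1=e.

sfhhbe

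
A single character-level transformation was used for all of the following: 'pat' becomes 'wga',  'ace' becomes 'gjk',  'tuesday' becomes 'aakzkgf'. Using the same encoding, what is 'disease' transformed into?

kozkgzk

Two shifts are in play — +6 for a/e/i/o/u, +7 for every other letter.
For disease: d(cons)+7=k, i(vowel)+6=o, s(cons)+7=z, e(vowel)+6=k, a(vowel)+6=g, s(cons)+7=z, e(vowel)+6=k.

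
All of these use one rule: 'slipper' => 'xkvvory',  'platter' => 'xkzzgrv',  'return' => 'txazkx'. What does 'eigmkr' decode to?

The output letters match the input read backwards, each shifted +6: slipper reversed is reppils. The word is reversed, then every letter is shifted forward by 6.
Undoing it on eigmkr: shift back: e−6=y, i−6=c, g−6=a, m−6=g, k−6=e, r−6=l → ycagel; then reverse → legacy.

legacy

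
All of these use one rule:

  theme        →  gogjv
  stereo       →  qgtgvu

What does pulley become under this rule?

The output letters match the input read backwards, each shifted +2: theme reversed is emeht. The word is reversed, then every letter is shifted forward by 2.
On pulley: reverse → yellup; then shift: y+2=a, e+2=g, l+2=n, l+2=n, u+2=w, p+2=r.

agnnwr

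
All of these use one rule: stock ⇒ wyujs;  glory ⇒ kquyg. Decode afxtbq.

warmth

In stock: s→w is +4, t→y is +5, o→u is +6, c→j is +7 — the shift increases by 1 each position. The shift increases by 1 at each position, starting from +4: 4, 5, 6, ….
Undoing it on afxtbq: a−4=w, f−5=a, x−6=r, t−7=m, b−8=t, q−9=h.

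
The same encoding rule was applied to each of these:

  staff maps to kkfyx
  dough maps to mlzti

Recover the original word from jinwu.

pride

Two steps: reverse the string, then apply a Caesar shift of +5.
Reversing it on jinwu: shift back: j−5=e, i−5=d, n−5=i, w−5=r, u−5=p → edirp; then reverse → pride.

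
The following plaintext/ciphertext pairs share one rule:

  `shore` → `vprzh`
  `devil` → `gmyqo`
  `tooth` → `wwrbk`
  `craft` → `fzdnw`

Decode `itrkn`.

flock

Shifts by position in shore: pos 0: s→v (+3), pos 1: h→p (+8), pos 2: o→r (+3), pos 3: r→z (+8) — repeating every 2. A repeating key of period 2 is used — shifts +3, +8 over and over.
Decoding itrkn: i−3=f, t−8=l, r−3=o, k−8=c, n−3=k.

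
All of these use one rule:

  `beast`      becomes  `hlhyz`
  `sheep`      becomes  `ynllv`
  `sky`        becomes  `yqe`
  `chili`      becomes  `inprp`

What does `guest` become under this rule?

The shift depends on letter class: consonant b→h is +6, but vowel e→l is +7. The rule splits by letter class: vowels +7, consonants +6.
On guest: g(cons)+6=m, u(vowel)+7=b, e(vowel)+7=l, s(cons)+6=y, t(cons)+6=z.

mblyz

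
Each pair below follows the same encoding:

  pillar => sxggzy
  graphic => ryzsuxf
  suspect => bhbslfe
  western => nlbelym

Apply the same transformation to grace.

p(15)→s(18) and i(8)→x(23) fit y≡3x+25 (mod 26); the inverse of 3 mod 26 is 9. This is an affine cipher: with a=0,…,z=25, each position x becomes (3x+25) mod 26.
For grace: g(6)→3·6+25≡17=r; r(17)→3·17+25≡24=y; a(0)→3·0+25≡25=z; c(2)→3·2+25≡5=f; e(4)→3·4+25≡11=l (all mod 26).

ryzfl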